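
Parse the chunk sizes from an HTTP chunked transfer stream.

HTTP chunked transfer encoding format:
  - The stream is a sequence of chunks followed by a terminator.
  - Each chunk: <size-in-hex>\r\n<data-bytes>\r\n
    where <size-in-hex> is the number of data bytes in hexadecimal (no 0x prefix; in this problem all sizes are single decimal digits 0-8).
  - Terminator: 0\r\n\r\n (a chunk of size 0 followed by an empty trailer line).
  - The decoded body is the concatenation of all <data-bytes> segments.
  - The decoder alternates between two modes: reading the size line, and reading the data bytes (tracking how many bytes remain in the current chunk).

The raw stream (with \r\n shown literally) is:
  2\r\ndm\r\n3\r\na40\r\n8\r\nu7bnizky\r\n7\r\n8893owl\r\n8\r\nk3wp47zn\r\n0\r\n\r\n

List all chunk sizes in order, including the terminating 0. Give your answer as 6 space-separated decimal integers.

Chunk 1: stream[0..1]='2' size=0x2=2, data at stream[3..5]='dm' -> body[0..2], body so far='dm'
Chunk 2: stream[7..8]='3' size=0x3=3, data at stream[10..13]='a40' -> body[2..5], body so far='dma40'
Chunk 3: stream[15..16]='8' size=0x8=8, data at stream[18..26]='u7bnizky' -> body[5..13], body so far='dma40u7bnizky'
Chunk 4: stream[28..29]='7' size=0x7=7, data at stream[31..38]='8893owl' -> body[13..20], body so far='dma40u7bnizky8893owl'
Chunk 5: stream[40..41]='8' size=0x8=8, data at stream[43..51]='k3wp47zn' -> body[20..28], body so far='dma40u7bnizky8893owlk3wp47zn'
Chunk 6: stream[53..54]='0' size=0 (terminator). Final body='dma40u7bnizky8893owlk3wp47zn' (28 bytes)

Answer: 2 3 8 7 8 0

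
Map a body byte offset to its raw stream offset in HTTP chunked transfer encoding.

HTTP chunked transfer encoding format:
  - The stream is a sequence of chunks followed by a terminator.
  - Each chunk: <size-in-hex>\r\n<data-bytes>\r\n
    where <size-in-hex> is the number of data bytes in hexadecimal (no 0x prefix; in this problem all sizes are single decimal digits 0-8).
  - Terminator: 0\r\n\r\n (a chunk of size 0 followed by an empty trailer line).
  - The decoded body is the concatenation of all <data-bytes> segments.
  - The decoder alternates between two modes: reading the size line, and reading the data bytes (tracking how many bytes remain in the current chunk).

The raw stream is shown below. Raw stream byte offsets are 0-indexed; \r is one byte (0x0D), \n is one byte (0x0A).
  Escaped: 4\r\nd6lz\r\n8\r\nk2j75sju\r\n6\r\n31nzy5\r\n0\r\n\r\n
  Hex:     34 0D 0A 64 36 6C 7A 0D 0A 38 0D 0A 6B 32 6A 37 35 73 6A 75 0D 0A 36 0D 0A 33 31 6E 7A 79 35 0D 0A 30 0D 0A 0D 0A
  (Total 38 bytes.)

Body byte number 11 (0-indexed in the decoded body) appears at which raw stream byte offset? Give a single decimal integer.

Chunk 1: stream[0..1]='4' size=0x4=4, data at stream[3..7]='d6lz' -> body[0..4], body so far='d6lz'
Chunk 2: stream[9..10]='8' size=0x8=8, data at stream[12..20]='k2j75sju' -> body[4..12], body so far='d6lzk2j75sju'
Chunk 3: stream[22..23]='6' size=0x6=6, data at stream[25..31]='31nzy5' -> body[12..18], body so far='d6lzk2j75sju31nzy5'
Chunk 4: stream[33..34]='0' size=0 (terminator). Final body='d6lzk2j75sju31nzy5' (18 bytes)
Body byte 11 at stream offset 19

Answer: 19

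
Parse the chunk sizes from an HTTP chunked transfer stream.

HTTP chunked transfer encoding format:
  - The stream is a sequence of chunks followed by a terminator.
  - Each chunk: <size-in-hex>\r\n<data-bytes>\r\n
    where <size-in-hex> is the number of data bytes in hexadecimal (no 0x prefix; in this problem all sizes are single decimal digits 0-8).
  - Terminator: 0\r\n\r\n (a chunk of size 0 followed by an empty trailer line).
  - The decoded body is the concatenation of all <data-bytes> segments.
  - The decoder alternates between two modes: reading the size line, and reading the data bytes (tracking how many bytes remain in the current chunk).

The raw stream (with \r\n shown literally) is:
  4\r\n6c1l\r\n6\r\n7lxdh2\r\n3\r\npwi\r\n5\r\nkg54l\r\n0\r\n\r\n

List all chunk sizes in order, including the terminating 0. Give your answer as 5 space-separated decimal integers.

Chunk 1: stream[0..1]='4' size=0x4=4, data at stream[3..7]='6c1l' -> body[0..4], body so far='6c1l'
Chunk 2: stream[9..10]='6' size=0x6=6, data at stream[12..18]='7lxdh2' -> body[4..10], body so far='6c1l7lxdh2'
Chunk 3: stream[20..21]='3' size=0x3=3, data at stream[23..26]='pwi' -> body[10..13], body so far='6c1l7lxdh2pwi'
Chunk 4: stream[28..29]='5' size=0x5=5, data at stream[31..36]='kg54l' -> body[13..18], body so far='6c1l7lxdh2pwikg54l'
Chunk 5: stream[38..39]='0' size=0 (terminator). Final body='6c1l7lxdh2pwikg54l' (18 bytes)

Answer: 4 6 3 5 0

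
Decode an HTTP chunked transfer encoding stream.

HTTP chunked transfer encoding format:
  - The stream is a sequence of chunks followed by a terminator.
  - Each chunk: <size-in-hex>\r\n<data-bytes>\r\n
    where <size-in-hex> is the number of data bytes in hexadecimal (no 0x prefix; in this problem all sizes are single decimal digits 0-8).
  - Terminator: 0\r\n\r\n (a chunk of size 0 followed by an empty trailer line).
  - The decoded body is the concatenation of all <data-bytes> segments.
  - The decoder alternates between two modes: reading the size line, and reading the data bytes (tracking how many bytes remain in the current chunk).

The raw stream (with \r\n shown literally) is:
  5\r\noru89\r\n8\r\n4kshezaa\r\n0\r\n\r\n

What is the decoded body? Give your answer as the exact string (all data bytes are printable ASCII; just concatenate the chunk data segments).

Chunk 1: stream[0..1]='5' size=0x5=5, data at stream[3..8]='oru89' -> body[0..5], body so far='oru89'
Chunk 2: stream[10..11]='8' size=0x8=8, data at stream[13..21]='4kshezaa' -> body[5..13], body so far='oru894kshezaa'
Chunk 3: stream[23..24]='0' size=0 (terminator). Final body='oru894kshezaa' (13 bytes)

Answer: oru894kshezaa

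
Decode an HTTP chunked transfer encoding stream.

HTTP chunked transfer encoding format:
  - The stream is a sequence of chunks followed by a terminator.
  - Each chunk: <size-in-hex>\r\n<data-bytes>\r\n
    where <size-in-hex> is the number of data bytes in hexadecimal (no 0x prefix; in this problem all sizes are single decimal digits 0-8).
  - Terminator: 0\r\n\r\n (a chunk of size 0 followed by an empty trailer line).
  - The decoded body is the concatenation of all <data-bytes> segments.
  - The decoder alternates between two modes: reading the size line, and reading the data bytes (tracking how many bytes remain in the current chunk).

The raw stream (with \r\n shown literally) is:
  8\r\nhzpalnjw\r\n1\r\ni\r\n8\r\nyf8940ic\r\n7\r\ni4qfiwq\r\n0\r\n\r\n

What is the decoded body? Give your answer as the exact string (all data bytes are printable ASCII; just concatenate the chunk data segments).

Answer: hzpalnjwiyf8940ici4qfiwq

Derivation:
Chunk 1: stream[0..1]='8' size=0x8=8, data at stream[3..11]='hzpalnjw' -> body[0..8], body so far='hzpalnjw'
Chunk 2: stream[13..14]='1' size=0x1=1, data at stream[16..17]='i' -> body[8..9], body so far='hzpalnjwi'
Chunk 3: stream[19..20]='8' size=0x8=8, data at stream[22..30]='yf8940ic' -> body[9..17], body so far='hzpalnjwiyf8940ic'
Chunk 4: stream[32..33]='7' size=0x7=7, data at stream[35..42]='i4qfiwq' -> body[17..24], body so far='hzpalnjwiyf8940ici4qfiwq'
Chunk 5: stream[44..45]='0' size=0 (terminator). Final body='hzpalnjwiyf8940ici4qfiwq' (24 bytes)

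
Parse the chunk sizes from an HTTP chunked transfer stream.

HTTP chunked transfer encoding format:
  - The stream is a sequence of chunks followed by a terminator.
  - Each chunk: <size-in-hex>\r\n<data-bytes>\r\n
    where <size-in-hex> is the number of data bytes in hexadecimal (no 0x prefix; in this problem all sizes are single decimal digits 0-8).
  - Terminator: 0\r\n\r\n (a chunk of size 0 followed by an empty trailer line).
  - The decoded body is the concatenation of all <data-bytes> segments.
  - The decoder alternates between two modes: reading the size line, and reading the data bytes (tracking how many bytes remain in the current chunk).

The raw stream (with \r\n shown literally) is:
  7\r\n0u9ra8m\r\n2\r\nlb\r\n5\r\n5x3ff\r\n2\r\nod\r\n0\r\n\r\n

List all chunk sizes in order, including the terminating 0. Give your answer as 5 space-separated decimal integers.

Chunk 1: stream[0..1]='7' size=0x7=7, data at stream[3..10]='0u9ra8m' -> body[0..7], body so far='0u9ra8m'
Chunk 2: stream[12..13]='2' size=0x2=2, data at stream[15..17]='lb' -> body[7..9], body so far='0u9ra8mlb'
Chunk 3: stream[19..20]='5' size=0x5=5, data at stream[22..27]='5x3ff' -> body[9..14], body so far='0u9ra8mlb5x3ff'
Chunk 4: stream[29..30]='2' size=0x2=2, data at stream[32..34]='od' -> body[14..16], body so far='0u9ra8mlb5x3ffod'
Chunk 5: stream[36..37]='0' size=0 (terminator). Final body='0u9ra8mlb5x3ffod' (16 bytes)

Answer: 7 2 5 2 0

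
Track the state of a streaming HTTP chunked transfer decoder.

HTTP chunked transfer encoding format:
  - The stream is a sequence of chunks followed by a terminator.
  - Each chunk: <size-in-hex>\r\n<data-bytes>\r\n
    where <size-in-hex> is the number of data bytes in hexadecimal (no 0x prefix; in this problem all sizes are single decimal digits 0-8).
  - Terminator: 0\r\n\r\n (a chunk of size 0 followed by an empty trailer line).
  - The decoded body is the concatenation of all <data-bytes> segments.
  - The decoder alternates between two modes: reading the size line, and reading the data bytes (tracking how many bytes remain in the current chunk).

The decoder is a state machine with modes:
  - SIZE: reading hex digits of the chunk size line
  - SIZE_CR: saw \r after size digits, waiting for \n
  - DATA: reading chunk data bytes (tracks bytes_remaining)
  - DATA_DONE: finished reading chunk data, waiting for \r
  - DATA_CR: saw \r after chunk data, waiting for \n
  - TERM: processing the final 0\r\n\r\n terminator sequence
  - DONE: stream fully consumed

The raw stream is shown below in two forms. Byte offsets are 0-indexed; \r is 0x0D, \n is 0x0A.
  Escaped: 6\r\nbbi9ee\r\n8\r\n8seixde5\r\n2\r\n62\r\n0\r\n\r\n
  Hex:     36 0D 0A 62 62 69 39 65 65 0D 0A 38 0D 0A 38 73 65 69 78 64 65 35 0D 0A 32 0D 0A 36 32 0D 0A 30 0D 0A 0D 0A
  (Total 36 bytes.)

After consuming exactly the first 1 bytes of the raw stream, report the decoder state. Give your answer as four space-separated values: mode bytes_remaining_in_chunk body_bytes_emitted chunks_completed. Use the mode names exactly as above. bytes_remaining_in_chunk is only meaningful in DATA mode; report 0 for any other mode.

Byte 0 = '6': mode=SIZE remaining=0 emitted=0 chunks_done=0

Answer: SIZE 0 0 0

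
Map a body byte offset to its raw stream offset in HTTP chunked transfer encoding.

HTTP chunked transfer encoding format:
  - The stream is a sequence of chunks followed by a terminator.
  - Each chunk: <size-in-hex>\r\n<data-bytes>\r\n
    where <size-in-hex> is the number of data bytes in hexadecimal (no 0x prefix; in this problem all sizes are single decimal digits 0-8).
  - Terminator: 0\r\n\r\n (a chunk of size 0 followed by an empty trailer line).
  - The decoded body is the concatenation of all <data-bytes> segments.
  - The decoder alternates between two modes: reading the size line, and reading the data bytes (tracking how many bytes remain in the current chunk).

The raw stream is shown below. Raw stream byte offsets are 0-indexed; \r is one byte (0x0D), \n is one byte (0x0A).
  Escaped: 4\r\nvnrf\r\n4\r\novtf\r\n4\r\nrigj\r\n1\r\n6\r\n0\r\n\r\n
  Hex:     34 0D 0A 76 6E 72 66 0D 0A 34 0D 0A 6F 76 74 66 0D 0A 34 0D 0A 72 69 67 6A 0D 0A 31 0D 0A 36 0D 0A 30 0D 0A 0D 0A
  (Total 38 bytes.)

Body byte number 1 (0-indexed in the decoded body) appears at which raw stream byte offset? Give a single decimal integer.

Chunk 1: stream[0..1]='4' size=0x4=4, data at stream[3..7]='vnrf' -> body[0..4], body so far='vnrf'
Chunk 2: stream[9..10]='4' size=0x4=4, data at stream[12..16]='ovtf' -> body[4..8], body so far='vnrfovtf'
Chunk 3: stream[18..19]='4' size=0x4=4, data at stream[21..25]='rigj' -> body[8..12], body so far='vnrfovtfrigj'
Chunk 4: stream[27..28]='1' size=0x1=1, data at stream[30..31]='6' -> body[12..13], body so far='vnrfovtfrigj6'
Chunk 5: stream[33..34]='0' size=0 (terminator). Final body='vnrfovtfrigj6' (13 bytes)
Body byte 1 at stream offset 4

Answer: 4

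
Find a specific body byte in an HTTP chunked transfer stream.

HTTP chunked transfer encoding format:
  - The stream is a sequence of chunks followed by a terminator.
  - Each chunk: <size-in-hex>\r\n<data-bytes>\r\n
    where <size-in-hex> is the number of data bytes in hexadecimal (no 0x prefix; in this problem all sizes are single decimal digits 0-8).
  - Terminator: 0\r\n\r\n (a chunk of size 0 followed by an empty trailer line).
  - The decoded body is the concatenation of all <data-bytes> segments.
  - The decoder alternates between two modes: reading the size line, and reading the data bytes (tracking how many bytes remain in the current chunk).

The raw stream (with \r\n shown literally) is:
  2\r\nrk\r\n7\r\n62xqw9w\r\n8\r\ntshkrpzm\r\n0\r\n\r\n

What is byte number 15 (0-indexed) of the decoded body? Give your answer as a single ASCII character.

Answer: z

Derivation:
Chunk 1: stream[0..1]='2' size=0x2=2, data at stream[3..5]='rk' -> body[0..2], body so far='rk'
Chunk 2: stream[7..8]='7' size=0x7=7, data at stream[10..17]='62xqw9w' -> body[2..9], body so far='rk62xqw9w'
Chunk 3: stream[19..20]='8' size=0x8=8, data at stream[22..30]='tshkrpzm' -> body[9..17], body so far='rk62xqw9wtshkrpzm'
Chunk 4: stream[32..33]='0' size=0 (terminator). Final body='rk62xqw9wtshkrpzm' (17 bytes)
Body byte 15 = 'z'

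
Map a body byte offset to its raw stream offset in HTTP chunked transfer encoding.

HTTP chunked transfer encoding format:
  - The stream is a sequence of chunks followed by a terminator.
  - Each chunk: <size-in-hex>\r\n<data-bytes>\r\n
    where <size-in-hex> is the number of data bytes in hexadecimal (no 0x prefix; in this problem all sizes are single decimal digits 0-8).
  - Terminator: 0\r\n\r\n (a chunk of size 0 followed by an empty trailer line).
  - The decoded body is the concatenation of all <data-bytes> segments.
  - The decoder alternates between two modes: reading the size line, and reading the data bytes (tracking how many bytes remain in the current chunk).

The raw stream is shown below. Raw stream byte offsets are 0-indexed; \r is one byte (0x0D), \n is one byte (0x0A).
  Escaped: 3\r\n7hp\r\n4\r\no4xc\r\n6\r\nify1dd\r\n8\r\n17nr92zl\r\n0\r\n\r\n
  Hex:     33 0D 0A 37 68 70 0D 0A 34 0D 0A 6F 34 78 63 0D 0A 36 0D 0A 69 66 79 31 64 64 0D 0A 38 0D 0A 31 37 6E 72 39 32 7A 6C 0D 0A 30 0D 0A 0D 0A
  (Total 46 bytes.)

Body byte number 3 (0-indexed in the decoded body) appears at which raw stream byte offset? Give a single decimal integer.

Answer: 11

Derivation:
Chunk 1: stream[0..1]='3' size=0x3=3, data at stream[3..6]='7hp' -> body[0..3], body so far='7hp'
Chunk 2: stream[8..9]='4' size=0x4=4, data at stream[11..15]='o4xc' -> body[3..7], body so far='7hpo4xc'
Chunk 3: stream[17..18]='6' size=0x6=6, data at stream[20..26]='ify1dd' -> body[7..13], body so far='7hpo4xcify1dd'
Chunk 4: stream[28..29]='8' size=0x8=8, data at stream[31..39]='17nr92zl' -> body[13..21], body so far='7hpo4xcify1dd17nr92zl'
Chunk 5: stream[41..42]='0' size=0 (terminator). Final body='7hpo4xcify1dd17nr92zl' (21 bytes)
Body byte 3 at stream offset 11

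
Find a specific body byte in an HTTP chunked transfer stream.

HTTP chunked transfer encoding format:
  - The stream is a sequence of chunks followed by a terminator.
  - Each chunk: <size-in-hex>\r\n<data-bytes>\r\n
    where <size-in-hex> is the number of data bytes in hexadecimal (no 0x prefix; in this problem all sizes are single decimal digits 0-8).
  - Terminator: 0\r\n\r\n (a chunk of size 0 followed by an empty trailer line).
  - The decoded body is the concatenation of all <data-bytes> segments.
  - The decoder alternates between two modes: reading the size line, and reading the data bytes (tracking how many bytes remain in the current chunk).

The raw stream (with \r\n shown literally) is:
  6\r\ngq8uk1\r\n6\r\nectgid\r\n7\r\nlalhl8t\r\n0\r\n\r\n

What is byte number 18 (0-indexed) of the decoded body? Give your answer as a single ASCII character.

Chunk 1: stream[0..1]='6' size=0x6=6, data at stream[3..9]='gq8uk1' -> body[0..6], body so far='gq8uk1'
Chunk 2: stream[11..12]='6' size=0x6=6, data at stream[14..20]='ectgid' -> body[6..12], body so far='gq8uk1ectgid'
Chunk 3: stream[22..23]='7' size=0x7=7, data at stream[25..32]='lalhl8t' -> body[12..19], body so far='gq8uk1ectgidlalhl8t'
Chunk 4: stream[34..35]='0' size=0 (terminator). Final body='gq8uk1ectgidlalhl8t' (19 bytes)
Body byte 18 = 't'

Answer: t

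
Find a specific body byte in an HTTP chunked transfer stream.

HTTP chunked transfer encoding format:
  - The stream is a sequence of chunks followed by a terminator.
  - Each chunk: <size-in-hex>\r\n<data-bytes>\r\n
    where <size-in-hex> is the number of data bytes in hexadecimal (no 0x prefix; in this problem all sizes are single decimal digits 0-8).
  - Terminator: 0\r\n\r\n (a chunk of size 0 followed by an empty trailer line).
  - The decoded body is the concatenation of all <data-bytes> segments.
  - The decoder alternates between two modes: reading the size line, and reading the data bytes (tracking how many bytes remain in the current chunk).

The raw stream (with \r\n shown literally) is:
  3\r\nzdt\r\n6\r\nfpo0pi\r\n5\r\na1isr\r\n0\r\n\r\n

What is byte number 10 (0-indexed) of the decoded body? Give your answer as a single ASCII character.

Answer: 1

Derivation:
Chunk 1: stream[0..1]='3' size=0x3=3, data at stream[3..6]='zdt' -> body[0..3], body so far='zdt'
Chunk 2: stream[8..9]='6' size=0x6=6, data at stream[11..17]='fpo0pi' -> body[3..9], body so far='zdtfpo0pi'
Chunk 3: stream[19..20]='5' size=0x5=5, data at stream[22..27]='a1isr' -> body[9..14], body so far='zdtfpo0pia1isr'
Chunk 4: stream[29..30]='0' size=0 (terminator). Final body='zdtfpo0pia1isr' (14 bytes)
Body byte 10 = '1'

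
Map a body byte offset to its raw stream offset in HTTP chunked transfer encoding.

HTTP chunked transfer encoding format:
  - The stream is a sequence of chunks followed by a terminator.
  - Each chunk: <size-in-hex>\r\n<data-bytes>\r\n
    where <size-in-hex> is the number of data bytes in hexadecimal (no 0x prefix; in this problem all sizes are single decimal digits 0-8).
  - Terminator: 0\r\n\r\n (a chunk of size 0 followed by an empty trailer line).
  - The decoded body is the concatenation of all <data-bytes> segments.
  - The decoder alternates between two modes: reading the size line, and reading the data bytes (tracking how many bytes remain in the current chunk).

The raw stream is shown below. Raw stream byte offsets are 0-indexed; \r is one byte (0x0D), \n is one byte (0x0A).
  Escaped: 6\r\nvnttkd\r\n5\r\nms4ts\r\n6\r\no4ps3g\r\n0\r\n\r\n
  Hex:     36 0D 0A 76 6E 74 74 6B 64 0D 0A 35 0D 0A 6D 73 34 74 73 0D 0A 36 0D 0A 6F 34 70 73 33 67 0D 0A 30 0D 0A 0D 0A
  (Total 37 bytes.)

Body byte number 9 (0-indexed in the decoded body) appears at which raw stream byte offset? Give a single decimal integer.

Chunk 1: stream[0..1]='6' size=0x6=6, data at stream[3..9]='vnttkd' -> body[0..6], body so far='vnttkd'
Chunk 2: stream[11..12]='5' size=0x5=5, data at stream[14..19]='ms4ts' -> body[6..11], body so far='vnttkdms4ts'
Chunk 3: stream[21..22]='6' size=0x6=6, data at stream[24..30]='o4ps3g' -> body[11..17], body so far='vnttkdms4tso4ps3g'
Chunk 4: stream[32..33]='0' size=0 (terminator). Final body='vnttkdms4tso4ps3g' (17 bytes)
Body byte 9 at stream offset 17

Answer: 17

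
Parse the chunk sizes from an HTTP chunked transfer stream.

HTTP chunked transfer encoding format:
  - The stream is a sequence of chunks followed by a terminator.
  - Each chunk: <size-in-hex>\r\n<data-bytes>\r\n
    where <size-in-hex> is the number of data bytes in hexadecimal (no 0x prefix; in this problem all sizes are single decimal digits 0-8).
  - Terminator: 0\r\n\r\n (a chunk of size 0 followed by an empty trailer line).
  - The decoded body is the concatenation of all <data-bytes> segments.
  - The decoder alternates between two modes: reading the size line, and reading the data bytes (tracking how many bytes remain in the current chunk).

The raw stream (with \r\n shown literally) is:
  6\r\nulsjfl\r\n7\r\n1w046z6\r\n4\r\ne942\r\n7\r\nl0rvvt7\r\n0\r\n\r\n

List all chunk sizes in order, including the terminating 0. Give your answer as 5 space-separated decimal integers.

Answer: 6 7 4 7 0

Derivation:
Chunk 1: stream[0..1]='6' size=0x6=6, data at stream[3..9]='ulsjfl' -> body[0..6], body so far='ulsjfl'
Chunk 2: stream[11..12]='7' size=0x7=7, data at stream[14..21]='1w046z6' -> body[6..13], body so far='ulsjfl1w046z6'
Chunk 3: stream[23..24]='4' size=0x4=4, data at stream[26..30]='e942' -> body[13..17], body so far='ulsjfl1w046z6e942'
Chunk 4: stream[32..33]='7' size=0x7=7, data at stream[35..42]='l0rvvt7' -> body[17..24], body so far='ulsjfl1w046z6e942l0rvvt7'
Chunk 5: stream[44..45]='0' size=0 (terminator). Final body='ulsjfl1w046z6e942l0rvvt7' (24 bytes)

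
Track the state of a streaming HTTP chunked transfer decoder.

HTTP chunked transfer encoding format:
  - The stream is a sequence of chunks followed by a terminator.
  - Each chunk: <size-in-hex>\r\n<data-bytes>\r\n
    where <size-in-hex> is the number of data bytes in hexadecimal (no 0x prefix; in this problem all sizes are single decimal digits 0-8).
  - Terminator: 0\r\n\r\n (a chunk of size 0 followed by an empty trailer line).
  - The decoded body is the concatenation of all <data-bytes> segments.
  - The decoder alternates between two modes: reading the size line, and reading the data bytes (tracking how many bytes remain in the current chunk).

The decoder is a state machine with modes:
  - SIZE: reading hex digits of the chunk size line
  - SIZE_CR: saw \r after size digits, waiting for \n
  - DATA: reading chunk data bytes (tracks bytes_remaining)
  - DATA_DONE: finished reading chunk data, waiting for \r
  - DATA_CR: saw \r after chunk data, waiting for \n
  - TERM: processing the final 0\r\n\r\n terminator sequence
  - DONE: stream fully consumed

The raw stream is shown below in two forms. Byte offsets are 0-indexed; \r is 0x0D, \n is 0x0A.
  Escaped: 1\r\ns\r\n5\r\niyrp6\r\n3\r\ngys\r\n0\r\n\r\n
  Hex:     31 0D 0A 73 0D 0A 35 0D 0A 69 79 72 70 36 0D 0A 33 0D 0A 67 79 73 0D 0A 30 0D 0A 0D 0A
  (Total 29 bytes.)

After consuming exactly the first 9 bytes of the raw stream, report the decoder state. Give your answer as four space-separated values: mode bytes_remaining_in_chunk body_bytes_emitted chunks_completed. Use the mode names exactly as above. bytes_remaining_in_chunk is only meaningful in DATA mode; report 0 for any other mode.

Answer: DATA 5 1 1

Derivation:
Byte 0 = '1': mode=SIZE remaining=0 emitted=0 chunks_done=0
Byte 1 = 0x0D: mode=SIZE_CR remaining=0 emitted=0 chunks_done=0
Byte 2 = 0x0A: mode=DATA remaining=1 emitted=0 chunks_done=0
Byte 3 = 's': mode=DATA_DONE remaining=0 emitted=1 chunks_done=0
Byte 4 = 0x0D: mode=DATA_CR remaining=0 emitted=1 chunks_done=0
Byte 5 = 0x0A: mode=SIZE remaining=0 emitted=1 chunks_done=1
Byte 6 = '5': mode=SIZE remaining=0 emitted=1 chunks_done=1
Byte 7 = 0x0D: mode=SIZE_CR remaining=0 emitted=1 chunks_done=1
Byte 8 = 0x0A: mode=DATA remaining=5 emitted=1 chunks_done=1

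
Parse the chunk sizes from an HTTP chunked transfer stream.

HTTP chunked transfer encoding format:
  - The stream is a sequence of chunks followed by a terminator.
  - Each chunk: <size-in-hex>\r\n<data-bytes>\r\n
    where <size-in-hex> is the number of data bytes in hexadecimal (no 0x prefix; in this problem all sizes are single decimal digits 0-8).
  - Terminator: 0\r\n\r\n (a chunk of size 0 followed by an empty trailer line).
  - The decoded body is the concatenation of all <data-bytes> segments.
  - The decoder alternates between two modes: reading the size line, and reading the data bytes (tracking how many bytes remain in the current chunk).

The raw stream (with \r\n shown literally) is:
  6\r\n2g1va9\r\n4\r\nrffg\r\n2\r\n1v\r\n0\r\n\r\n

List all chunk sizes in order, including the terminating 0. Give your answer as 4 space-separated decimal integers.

Answer: 6 4 2 0

Derivation:
Chunk 1: stream[0..1]='6' size=0x6=6, data at stream[3..9]='2g1va9' -> body[0..6], body so far='2g1va9'
Chunk 2: stream[11..12]='4' size=0x4=4, data at stream[14..18]='rffg' -> body[6..10], body so far='2g1va9rffg'
Chunk 3: stream[20..21]='2' size=0x2=2, data at stream[23..25]='1v' -> body[10..12], body so far='2g1va9rffg1v'
Chunk 4: stream[27..28]='0' size=0 (terminator). Final body='2g1va9rffg1v' (12 bytes)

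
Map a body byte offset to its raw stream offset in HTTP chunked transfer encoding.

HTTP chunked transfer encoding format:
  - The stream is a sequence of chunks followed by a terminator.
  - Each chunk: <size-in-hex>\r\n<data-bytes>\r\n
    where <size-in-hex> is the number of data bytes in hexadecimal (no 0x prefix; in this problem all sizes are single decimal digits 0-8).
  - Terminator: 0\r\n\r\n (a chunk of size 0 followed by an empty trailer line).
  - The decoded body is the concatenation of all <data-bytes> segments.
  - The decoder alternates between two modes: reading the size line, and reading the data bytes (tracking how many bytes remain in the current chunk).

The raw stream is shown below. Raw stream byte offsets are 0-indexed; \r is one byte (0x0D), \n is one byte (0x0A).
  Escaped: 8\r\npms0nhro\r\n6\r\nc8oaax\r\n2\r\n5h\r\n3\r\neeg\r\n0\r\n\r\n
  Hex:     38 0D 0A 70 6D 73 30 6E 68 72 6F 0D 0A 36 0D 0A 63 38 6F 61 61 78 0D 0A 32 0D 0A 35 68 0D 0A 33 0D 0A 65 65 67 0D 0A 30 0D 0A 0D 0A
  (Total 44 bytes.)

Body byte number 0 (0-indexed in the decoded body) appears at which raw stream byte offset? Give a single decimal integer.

Answer: 3

Derivation:
Chunk 1: stream[0..1]='8' size=0x8=8, data at stream[3..11]='pms0nhro' -> body[0..8], body so far='pms0nhro'
Chunk 2: stream[13..14]='6' size=0x6=6, data at stream[16..22]='c8oaax' -> body[8..14], body so far='pms0nhroc8oaax'
Chunk 3: stream[24..25]='2' size=0x2=2, data at stream[27..29]='5h' -> body[14..16], body so far='pms0nhroc8oaax5h'
Chunk 4: stream[31..32]='3' size=0x3=3, data at stream[34..37]='eeg' -> body[16..19], body so far='pms0nhroc8oaax5heeg'
Chunk 5: stream[39..40]='0' size=0 (terminator). Final body='pms0nhroc8oaax5heeg' (19 bytes)
Body byte 0 at stream offset 3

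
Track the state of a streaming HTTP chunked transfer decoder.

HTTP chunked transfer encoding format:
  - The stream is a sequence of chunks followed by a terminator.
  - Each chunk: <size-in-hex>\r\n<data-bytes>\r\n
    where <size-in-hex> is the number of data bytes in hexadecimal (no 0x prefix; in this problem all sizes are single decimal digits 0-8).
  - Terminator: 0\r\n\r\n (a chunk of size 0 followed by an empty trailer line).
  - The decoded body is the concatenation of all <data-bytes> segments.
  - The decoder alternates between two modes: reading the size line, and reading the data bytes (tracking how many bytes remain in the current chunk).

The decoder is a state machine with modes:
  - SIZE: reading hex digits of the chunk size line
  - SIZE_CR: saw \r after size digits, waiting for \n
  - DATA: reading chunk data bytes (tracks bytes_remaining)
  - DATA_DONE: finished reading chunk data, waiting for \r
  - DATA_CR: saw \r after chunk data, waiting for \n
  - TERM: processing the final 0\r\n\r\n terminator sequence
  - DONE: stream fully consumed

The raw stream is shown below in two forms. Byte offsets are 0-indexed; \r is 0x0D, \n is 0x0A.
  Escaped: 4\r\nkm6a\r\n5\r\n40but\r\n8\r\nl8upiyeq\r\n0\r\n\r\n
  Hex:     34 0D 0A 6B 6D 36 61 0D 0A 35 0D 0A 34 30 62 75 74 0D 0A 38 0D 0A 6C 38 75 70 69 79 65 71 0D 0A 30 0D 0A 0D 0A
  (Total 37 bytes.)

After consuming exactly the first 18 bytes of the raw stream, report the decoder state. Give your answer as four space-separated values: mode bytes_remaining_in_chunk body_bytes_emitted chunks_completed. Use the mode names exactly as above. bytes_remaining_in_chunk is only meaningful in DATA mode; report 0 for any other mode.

Answer: DATA_CR 0 9 1

Derivation:
Byte 0 = '4': mode=SIZE remaining=0 emitted=0 chunks_done=0
Byte 1 = 0x0D: mode=SIZE_CR remaining=0 emitted=0 chunks_done=0
Byte 2 = 0x0A: mode=DATA remaining=4 emitted=0 chunks_done=0
Byte 3 = 'k': mode=DATA remaining=3 emitted=1 chunks_done=0
Byte 4 = 'm': mode=DATA remaining=2 emitted=2 chunks_done=0
Byte 5 = '6': mode=DATA remaining=1 emitted=3 chunks_done=0
Byte 6 = 'a': mode=DATA_DONE remaining=0 emitted=4 chunks_done=0
Byte 7 = 0x0D: mode=DATA_CR remaining=0 emitted=4 chunks_done=0
Byte 8 = 0x0A: mode=SIZE remaining=0 emitted=4 chunks_done=1
Byte 9 = '5': mode=SIZE remaining=0 emitted=4 chunks_done=1
Byte 10 = 0x0D: mode=SIZE_CR remaining=0 emitted=4 chunks_done=1
Byte 11 = 0x0A: mode=DATA remaining=5 emitted=4 chunks_done=1
Byte 12 = '4': mode=DATA remaining=4 emitted=5 chunks_done=1
Byte 13 = '0': mode=DATA remaining=3 emitted=6 chunks_done=1
Byte 14 = 'b': mode=DATA remaining=2 emitted=7 chunks_done=1
Byte 15 = 'u': mode=DATA remaining=1 emitted=8 chunks_done=1
Byte 16 = 't': mode=DATA_DONE remaining=0 emitted=9 chunks_done=1
Byte 17 = 0x0D: mode=DATA_CR remaining=0 emitted=9 chunks_done=1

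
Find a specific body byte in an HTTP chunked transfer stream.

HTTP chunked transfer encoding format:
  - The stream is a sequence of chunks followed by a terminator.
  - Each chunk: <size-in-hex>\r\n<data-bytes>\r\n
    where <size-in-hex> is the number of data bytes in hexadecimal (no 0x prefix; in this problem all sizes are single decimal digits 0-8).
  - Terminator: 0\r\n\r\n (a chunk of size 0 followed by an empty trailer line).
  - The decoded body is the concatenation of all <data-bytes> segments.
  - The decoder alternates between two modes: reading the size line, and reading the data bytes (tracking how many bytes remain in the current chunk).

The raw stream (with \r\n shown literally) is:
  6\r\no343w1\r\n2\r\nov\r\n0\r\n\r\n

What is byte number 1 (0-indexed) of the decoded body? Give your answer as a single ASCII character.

Answer: 3

Derivation:
Chunk 1: stream[0..1]='6' size=0x6=6, data at stream[3..9]='o343w1' -> body[0..6], body so far='o343w1'
Chunk 2: stream[11..12]='2' size=0x2=2, data at stream[14..16]='ov' -> body[6..8], body so far='o343w1ov'
Chunk 3: stream[18..19]='0' size=0 (terminator). Final body='o343w1ov' (8 bytes)
Body byte 1 = '3'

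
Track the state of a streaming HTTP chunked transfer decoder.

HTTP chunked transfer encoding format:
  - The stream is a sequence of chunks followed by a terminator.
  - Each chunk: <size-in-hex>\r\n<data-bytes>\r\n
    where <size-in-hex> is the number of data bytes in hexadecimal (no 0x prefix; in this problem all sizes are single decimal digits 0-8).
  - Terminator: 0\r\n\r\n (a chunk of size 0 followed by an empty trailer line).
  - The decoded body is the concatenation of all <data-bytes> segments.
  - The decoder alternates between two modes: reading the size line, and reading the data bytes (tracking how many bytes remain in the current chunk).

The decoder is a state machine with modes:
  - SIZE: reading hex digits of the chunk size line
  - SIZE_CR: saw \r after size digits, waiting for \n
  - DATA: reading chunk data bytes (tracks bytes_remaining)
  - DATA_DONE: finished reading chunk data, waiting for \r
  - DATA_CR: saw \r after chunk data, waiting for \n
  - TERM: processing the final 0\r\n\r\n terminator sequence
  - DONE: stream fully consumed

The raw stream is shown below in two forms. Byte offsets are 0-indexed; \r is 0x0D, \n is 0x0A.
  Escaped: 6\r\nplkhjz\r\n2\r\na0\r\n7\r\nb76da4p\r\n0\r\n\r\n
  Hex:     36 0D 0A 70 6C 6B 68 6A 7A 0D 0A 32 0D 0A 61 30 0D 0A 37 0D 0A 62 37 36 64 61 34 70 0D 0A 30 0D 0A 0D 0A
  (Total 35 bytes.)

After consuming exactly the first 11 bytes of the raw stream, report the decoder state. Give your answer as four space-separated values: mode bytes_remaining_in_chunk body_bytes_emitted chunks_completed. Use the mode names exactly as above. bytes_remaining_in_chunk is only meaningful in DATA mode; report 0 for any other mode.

Answer: SIZE 0 6 1

Derivation:
Byte 0 = '6': mode=SIZE remaining=0 emitted=0 chunks_done=0
Byte 1 = 0x0D: mode=SIZE_CR remaining=0 emitted=0 chunks_done=0
Byte 2 = 0x0A: mode=DATA remaining=6 emitted=0 chunks_done=0
Byte 3 = 'p': mode=DATA remaining=5 emitted=1 chunks_done=0
Byte 4 = 'l': mode=DATA remaining=4 emitted=2 chunks_done=0
Byte 5 = 'k': mode=DATA remaining=3 emitted=3 chunks_done=0
Byte 6 = 'h': mode=DATA remaining=2 emitted=4 chunks_done=0
Byte 7 = 'j': mode=DATA remaining=1 emitted=5 chunks_done=0
Byte 8 = 'z': mode=DATA_DONE remaining=0 emitted=6 chunks_done=0
Byte 9 = 0x0D: mode=DATA_CR remaining=0 emitted=6 chunks_done=0
Byte 10 = 0x0A: mode=SIZE remaining=0 emitted=6 chunks_done=1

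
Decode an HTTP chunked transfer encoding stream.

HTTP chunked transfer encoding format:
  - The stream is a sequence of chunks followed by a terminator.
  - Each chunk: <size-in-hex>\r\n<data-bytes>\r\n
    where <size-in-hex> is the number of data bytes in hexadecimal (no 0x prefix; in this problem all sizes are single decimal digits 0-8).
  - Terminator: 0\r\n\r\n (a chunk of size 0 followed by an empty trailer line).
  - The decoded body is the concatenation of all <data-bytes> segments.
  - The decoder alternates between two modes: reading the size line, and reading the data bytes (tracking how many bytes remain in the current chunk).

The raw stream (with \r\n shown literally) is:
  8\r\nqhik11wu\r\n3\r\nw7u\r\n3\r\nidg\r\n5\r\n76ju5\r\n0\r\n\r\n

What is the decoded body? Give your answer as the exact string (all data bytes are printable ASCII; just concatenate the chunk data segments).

Chunk 1: stream[0..1]='8' size=0x8=8, data at stream[3..11]='qhik11wu' -> body[0..8], body so far='qhik11wu'
Chunk 2: stream[13..14]='3' size=0x3=3, data at stream[16..19]='w7u' -> body[8..11], body so far='qhik11wuw7u'
Chunk 3: stream[21..22]='3' size=0x3=3, data at stream[24..27]='idg' -> body[11..14], body so far='qhik11wuw7uidg'
Chunk 4: stream[29..30]='5' size=0x5=5, data at stream[32..37]='76ju5' -> body[14..19], body so far='qhik11wuw7uidg76ju5'
Chunk 5: stream[39..40]='0' size=0 (terminator). Final body='qhik11wuw7uidg76ju5' (19 bytes)

Answer: qhik11wuw7uidg76ju5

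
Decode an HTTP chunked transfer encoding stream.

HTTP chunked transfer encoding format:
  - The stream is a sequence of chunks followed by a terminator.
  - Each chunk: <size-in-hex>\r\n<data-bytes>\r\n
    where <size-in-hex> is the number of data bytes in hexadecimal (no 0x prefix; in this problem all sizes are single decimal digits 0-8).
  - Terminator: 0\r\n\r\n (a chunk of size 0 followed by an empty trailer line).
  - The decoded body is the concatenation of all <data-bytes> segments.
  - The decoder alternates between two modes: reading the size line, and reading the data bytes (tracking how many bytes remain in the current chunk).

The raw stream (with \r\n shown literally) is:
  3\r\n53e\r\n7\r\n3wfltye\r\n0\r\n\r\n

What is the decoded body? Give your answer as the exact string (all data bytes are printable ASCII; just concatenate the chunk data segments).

Chunk 1: stream[0..1]='3' size=0x3=3, data at stream[3..6]='53e' -> body[0..3], body so far='53e'
Chunk 2: stream[8..9]='7' size=0x7=7, data at stream[11..18]='3wfltye' -> body[3..10], body so far='53e3wfltye'
Chunk 3: stream[20..21]='0' size=0 (terminator). Final body='53e3wfltye' (10 bytes)

Answer: 53e3wfltye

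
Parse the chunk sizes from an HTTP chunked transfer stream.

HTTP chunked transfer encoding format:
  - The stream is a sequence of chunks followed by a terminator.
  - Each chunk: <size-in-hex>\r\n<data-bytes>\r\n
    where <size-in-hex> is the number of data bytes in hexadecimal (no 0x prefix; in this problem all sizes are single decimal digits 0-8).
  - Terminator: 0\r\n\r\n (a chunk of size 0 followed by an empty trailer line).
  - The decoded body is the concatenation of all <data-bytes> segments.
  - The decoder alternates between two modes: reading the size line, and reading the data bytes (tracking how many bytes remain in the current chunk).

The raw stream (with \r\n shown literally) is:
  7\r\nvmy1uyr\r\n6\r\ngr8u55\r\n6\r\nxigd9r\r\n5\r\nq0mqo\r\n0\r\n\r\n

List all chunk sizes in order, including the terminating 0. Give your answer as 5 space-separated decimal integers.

Chunk 1: stream[0..1]='7' size=0x7=7, data at stream[3..10]='vmy1uyr' -> body[0..7], body so far='vmy1uyr'
Chunk 2: stream[12..13]='6' size=0x6=6, data at stream[15..21]='gr8u55' -> body[7..13], body so far='vmy1uyrgr8u55'
Chunk 3: stream[23..24]='6' size=0x6=6, data at stream[26..32]='xigd9r' -> body[13..19], body so far='vmy1uyrgr8u55xigd9r'
Chunk 4: stream[34..35]='5' size=0x5=5, data at stream[37..42]='q0mqo' -> body[19..24], body so far='vmy1uyrgr8u55xigd9rq0mqo'
Chunk 5: stream[44..45]='0' size=0 (terminator). Final body='vmy1uyrgr8u55xigd9rq0mqo' (24 bytes)

Answer: 7 6 6 5 0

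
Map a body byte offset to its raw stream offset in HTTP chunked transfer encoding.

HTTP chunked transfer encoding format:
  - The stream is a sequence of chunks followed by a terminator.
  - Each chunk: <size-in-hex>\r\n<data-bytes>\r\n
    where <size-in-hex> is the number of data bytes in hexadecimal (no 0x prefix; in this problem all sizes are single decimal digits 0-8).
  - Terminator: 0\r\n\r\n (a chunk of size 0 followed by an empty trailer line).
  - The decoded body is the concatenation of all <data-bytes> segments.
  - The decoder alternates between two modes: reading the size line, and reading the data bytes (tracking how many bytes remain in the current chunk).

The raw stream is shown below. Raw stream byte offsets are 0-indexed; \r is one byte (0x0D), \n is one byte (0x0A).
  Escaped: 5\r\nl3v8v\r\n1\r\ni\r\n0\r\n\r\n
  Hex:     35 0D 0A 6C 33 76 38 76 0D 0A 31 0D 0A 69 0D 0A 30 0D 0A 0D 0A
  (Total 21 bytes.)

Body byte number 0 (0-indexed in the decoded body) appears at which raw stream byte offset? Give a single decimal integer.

Chunk 1: stream[0..1]='5' size=0x5=5, data at stream[3..8]='l3v8v' -> body[0..5], body so far='l3v8v'
Chunk 2: stream[10..11]='1' size=0x1=1, data at stream[13..14]='i' -> body[5..6], body so far='l3v8vi'
Chunk 3: stream[16..17]='0' size=0 (terminator). Final body='l3v8vi' (6 bytes)
Body byte 0 at stream offset 3

Answer: 3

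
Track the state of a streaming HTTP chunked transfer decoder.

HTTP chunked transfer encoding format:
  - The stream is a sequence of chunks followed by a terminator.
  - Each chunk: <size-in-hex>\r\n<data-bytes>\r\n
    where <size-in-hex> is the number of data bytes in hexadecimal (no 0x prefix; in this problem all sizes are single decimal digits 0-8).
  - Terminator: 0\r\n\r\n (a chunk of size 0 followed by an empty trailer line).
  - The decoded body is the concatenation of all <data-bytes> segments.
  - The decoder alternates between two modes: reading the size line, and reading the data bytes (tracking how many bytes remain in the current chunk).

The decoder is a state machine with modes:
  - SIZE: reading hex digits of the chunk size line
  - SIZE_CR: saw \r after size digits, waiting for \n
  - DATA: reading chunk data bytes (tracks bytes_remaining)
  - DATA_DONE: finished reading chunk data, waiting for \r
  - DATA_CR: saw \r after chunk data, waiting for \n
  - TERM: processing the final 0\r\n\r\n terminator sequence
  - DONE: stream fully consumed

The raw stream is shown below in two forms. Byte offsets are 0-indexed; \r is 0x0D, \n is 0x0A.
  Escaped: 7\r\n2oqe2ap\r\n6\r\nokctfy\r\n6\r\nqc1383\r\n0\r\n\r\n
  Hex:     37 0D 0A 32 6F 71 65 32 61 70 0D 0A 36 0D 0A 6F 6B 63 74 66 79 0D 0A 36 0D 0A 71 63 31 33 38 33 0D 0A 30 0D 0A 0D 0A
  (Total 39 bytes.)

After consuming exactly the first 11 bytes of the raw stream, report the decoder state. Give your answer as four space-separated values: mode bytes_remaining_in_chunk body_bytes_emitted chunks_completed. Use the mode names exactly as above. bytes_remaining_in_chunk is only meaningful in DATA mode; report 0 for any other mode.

Byte 0 = '7': mode=SIZE remaining=0 emitted=0 chunks_done=0
Byte 1 = 0x0D: mode=SIZE_CR remaining=0 emitted=0 chunks_done=0
Byte 2 = 0x0A: mode=DATA remaining=7 emitted=0 chunks_done=0
Byte 3 = '2': mode=DATA remaining=6 emitted=1 chunks_done=0
Byte 4 = 'o': mode=DATA remaining=5 emitted=2 chunks_done=0
Byte 5 = 'q': mode=DATA remaining=4 emitted=3 chunks_done=0
Byte 6 = 'e': mode=DATA remaining=3 emitted=4 chunks_done=0
Byte 7 = '2': mode=DATA remaining=2 emitted=5 chunks_done=0
Byte 8 = 'a': mode=DATA remaining=1 emitted=6 chunks_done=0
Byte 9 = 'p': mode=DATA_DONE remaining=0 emitted=7 chunks_done=0
Byte 10 = 0x0D: mode=DATA_CR remaining=0 emitted=7 chunks_done=0

Answer: DATA_CR 0 7 0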